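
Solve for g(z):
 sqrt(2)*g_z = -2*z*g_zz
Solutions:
 g(z) = C1 + C2*z^(1 - sqrt(2)/2)


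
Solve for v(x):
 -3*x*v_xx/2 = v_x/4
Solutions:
 v(x) = C1 + C2*x^(5/6)


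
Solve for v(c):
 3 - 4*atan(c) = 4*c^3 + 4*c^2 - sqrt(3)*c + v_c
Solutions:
 v(c) = C1 - c^4 - 4*c^3/3 + sqrt(3)*c^2/2 - 4*c*atan(c) + 3*c + 2*log(c^2 + 1)


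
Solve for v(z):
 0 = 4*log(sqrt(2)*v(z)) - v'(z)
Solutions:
 -Integral(1/(2*log(_y) + log(2)), (_y, v(z)))/2 = C1 - z


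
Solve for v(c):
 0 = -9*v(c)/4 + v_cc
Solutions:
 v(c) = C1*exp(-3*c/2) + C2*exp(3*c/2)


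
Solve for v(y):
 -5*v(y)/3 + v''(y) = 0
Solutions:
 v(y) = C1*exp(-sqrt(15)*y/3) + C2*exp(sqrt(15)*y/3)


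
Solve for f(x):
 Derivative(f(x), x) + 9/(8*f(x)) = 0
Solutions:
 f(x) = -sqrt(C1 - 9*x)/2
 f(x) = sqrt(C1 - 9*x)/2


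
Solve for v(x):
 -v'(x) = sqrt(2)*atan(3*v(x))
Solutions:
 Integral(1/atan(3*_y), (_y, v(x))) = C1 - sqrt(2)*x


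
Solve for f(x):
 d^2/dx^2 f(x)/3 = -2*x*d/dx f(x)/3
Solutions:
 f(x) = C1 + C2*erf(x)


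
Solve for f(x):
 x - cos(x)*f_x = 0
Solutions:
 f(x) = C1 + Integral(x/cos(x), x)


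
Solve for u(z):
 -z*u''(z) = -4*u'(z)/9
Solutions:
 u(z) = C1 + C2*z^(13/9)


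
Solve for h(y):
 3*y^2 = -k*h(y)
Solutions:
 h(y) = -3*y^2/k


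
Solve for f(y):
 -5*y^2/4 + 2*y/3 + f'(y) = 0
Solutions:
 f(y) = C1 + 5*y^3/12 - y^2/3


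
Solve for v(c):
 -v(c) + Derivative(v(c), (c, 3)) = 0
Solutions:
 v(c) = C3*exp(c) + (C1*sin(sqrt(3)*c/2) + C2*cos(sqrt(3)*c/2))*exp(-c/2)


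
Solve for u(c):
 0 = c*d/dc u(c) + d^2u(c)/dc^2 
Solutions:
 u(c) = C1 + C2*erf(sqrt(2)*c/2)


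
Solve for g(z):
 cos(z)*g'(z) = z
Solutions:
 g(z) = C1 + Integral(z/cos(z), z)


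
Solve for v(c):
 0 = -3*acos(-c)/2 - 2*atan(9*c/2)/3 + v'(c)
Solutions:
 v(c) = C1 + 3*c*acos(-c)/2 + 2*c*atan(9*c/2)/3 + 3*sqrt(1 - c^2)/2 - 2*log(81*c^2 + 4)/27


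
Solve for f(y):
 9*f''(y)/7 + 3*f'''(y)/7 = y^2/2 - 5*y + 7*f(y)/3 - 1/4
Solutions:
 f(y) = C1*exp(-y*(18^(1/3)/(2*(7*sqrt(13) + 31)^(1/3)) + 12^(1/3)*(7*sqrt(13) + 31)^(1/3)/12 + 1))*sin(2^(1/3)*3^(1/6)*y*(-2^(1/3)*3^(2/3)*(7*sqrt(13) + 31)^(1/3) + 18/(7*sqrt(13) + 31)^(1/3))/12) + C2*exp(-y*(18^(1/3)/(2*(7*sqrt(13) + 31)^(1/3)) + 12^(1/3)*(7*sqrt(13) + 31)^(1/3)/12 + 1))*cos(2^(1/3)*3^(1/6)*y*(-2^(1/3)*3^(2/3)*(7*sqrt(13) + 31)^(1/3) + 18/(7*sqrt(13) + 31)^(1/3))/12) + C3*exp(y*(-1 + 18^(1/3)/(7*sqrt(13) + 31)^(1/3) + 12^(1/3)*(7*sqrt(13) + 31)^(1/3)/6)) - 3*y^2/14 + 15*y/7 - 177/1372


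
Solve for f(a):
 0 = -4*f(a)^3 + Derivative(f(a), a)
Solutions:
 f(a) = -sqrt(2)*sqrt(-1/(C1 + 4*a))/2
 f(a) = sqrt(2)*sqrt(-1/(C1 + 4*a))/2


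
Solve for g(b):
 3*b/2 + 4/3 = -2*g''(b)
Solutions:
 g(b) = C1 + C2*b - b^3/8 - b^2/3


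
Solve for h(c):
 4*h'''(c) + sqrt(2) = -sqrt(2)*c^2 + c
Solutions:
 h(c) = C1 + C2*c + C3*c^2 - sqrt(2)*c^5/240 + c^4/96 - sqrt(2)*c^3/24


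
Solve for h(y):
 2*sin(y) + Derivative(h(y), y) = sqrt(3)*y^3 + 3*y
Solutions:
 h(y) = C1 + sqrt(3)*y^4/4 + 3*y^2/2 + 2*cos(y)


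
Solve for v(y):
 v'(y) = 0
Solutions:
 v(y) = C1


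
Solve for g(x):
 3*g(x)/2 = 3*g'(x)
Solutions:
 g(x) = C1*exp(x/2)


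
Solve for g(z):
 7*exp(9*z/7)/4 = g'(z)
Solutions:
 g(z) = C1 + 49*exp(9*z/7)/36


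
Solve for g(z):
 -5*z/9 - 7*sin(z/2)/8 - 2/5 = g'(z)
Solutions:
 g(z) = C1 - 5*z^2/18 - 2*z/5 + 7*cos(z/2)/4


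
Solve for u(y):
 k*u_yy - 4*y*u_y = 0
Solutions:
 u(y) = C1 + C2*erf(sqrt(2)*y*sqrt(-1/k))/sqrt(-1/k)


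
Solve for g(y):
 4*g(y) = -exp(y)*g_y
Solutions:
 g(y) = C1*exp(4*exp(-y))


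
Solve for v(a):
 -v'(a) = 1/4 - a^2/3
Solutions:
 v(a) = C1 + a^3/9 - a/4


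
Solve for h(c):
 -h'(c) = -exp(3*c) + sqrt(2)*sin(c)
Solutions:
 h(c) = C1 + exp(3*c)/3 + sqrt(2)*cos(c)


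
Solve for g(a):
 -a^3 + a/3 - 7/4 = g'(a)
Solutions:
 g(a) = C1 - a^4/4 + a^2/6 - 7*a/4


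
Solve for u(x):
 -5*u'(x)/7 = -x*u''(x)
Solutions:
 u(x) = C1 + C2*x^(12/7)


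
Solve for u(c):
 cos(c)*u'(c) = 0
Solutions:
 u(c) = C1


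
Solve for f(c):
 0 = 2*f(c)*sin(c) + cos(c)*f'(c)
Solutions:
 f(c) = C1*cos(c)^2


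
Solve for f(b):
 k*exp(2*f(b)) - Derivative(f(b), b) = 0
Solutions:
 f(b) = log(-sqrt(-1/(C1 + b*k))) - log(2)/2
 f(b) = log(-1/(C1 + b*k))/2 - log(2)/2


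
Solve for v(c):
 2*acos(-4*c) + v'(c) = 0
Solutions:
 v(c) = C1 - 2*c*acos(-4*c) - sqrt(1 - 16*c^2)/2


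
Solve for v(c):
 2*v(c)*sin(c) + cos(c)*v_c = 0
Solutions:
 v(c) = C1*cos(c)^2


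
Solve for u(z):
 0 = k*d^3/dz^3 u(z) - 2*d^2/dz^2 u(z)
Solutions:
 u(z) = C1 + C2*z + C3*exp(2*z/k)


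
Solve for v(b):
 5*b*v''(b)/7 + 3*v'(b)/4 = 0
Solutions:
 v(b) = C1 + C2/b^(1/20)


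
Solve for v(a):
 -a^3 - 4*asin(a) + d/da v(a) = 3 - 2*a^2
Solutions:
 v(a) = C1 + a^4/4 - 2*a^3/3 + 4*a*asin(a) + 3*a + 4*sqrt(1 - a^2)


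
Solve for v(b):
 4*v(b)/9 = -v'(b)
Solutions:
 v(b) = C1*exp(-4*b/9)


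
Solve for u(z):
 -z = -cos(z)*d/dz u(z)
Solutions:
 u(z) = C1 + Integral(z/cos(z), z)


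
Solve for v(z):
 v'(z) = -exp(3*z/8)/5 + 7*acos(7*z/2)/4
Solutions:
 v(z) = C1 + 7*z*acos(7*z/2)/4 - sqrt(4 - 49*z^2)/4 - 8*exp(3*z/8)/15


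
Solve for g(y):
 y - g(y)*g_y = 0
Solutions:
 g(y) = -sqrt(C1 + y^2)
 g(y) = sqrt(C1 + y^2)


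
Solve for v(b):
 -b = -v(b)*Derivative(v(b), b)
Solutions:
 v(b) = -sqrt(C1 + b^2)
 v(b) = sqrt(C1 + b^2)


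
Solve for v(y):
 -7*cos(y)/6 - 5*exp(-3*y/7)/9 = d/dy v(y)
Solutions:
 v(y) = C1 - 7*sin(y)/6 + 35*exp(-3*y/7)/27


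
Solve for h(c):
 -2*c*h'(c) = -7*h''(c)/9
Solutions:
 h(c) = C1 + C2*erfi(3*sqrt(7)*c/7)


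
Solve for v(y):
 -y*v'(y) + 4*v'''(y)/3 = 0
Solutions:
 v(y) = C1 + Integral(C2*airyai(6^(1/3)*y/2) + C3*airybi(6^(1/3)*y/2), y)


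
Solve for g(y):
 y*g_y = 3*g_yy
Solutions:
 g(y) = C1 + C2*erfi(sqrt(6)*y/6)


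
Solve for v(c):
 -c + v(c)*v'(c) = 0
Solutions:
 v(c) = -sqrt(C1 + c^2)
 v(c) = sqrt(C1 + c^2)


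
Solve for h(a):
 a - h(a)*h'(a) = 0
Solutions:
 h(a) = -sqrt(C1 + a^2)
 h(a) = sqrt(C1 + a^2)


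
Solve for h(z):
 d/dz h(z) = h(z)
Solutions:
 h(z) = C1*exp(z)


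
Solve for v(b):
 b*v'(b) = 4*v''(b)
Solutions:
 v(b) = C1 + C2*erfi(sqrt(2)*b/4)


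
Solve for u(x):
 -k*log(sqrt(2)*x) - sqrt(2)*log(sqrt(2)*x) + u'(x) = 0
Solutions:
 u(x) = C1 + k*x*log(x) - k*x + k*x*log(2)/2 + sqrt(2)*x*log(x) - sqrt(2)*x + sqrt(2)*x*log(2)/2


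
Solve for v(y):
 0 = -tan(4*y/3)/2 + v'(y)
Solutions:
 v(y) = C1 - 3*log(cos(4*y/3))/8


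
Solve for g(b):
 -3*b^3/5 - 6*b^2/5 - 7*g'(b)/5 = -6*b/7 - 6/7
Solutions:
 g(b) = C1 - 3*b^4/28 - 2*b^3/7 + 15*b^2/49 + 30*b/49


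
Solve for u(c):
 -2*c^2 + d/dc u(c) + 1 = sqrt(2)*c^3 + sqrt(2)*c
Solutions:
 u(c) = C1 + sqrt(2)*c^4/4 + 2*c^3/3 + sqrt(2)*c^2/2 - c


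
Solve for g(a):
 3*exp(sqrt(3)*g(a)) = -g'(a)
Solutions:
 g(a) = sqrt(3)*(2*log(1/(C1 + 3*a)) - log(3))/6


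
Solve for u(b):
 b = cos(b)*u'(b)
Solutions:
 u(b) = C1 + Integral(b/cos(b), b)


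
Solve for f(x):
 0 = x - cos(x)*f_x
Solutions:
 f(x) = C1 + Integral(x/cos(x), x)


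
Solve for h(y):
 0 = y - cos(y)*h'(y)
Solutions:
 h(y) = C1 + Integral(y/cos(y), y)


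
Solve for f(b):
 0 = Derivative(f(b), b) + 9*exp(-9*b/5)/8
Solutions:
 f(b) = C1 + 5*exp(-9*b/5)/8


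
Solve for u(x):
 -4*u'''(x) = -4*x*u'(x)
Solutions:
 u(x) = C1 + Integral(C2*airyai(x) + C3*airybi(x), x)


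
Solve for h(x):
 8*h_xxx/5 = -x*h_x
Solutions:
 h(x) = C1 + Integral(C2*airyai(-5^(1/3)*x/2) + C3*airybi(-5^(1/3)*x/2), x)


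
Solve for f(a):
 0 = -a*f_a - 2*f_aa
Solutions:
 f(a) = C1 + C2*erf(a/2)


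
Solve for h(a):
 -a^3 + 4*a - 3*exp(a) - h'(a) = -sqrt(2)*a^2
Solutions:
 h(a) = C1 - a^4/4 + sqrt(2)*a^3/3 + 2*a^2 - 3*exp(a)


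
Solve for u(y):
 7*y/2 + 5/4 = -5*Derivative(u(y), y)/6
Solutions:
 u(y) = C1 - 21*y^2/10 - 3*y/2


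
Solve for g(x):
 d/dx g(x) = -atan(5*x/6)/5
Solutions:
 g(x) = C1 - x*atan(5*x/6)/5 + 3*log(25*x^2 + 36)/25


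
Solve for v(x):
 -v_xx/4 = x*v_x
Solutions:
 v(x) = C1 + C2*erf(sqrt(2)*x)


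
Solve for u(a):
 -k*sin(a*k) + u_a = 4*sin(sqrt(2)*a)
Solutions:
 u(a) = C1 - 2*sqrt(2)*cos(sqrt(2)*a) - cos(a*k)


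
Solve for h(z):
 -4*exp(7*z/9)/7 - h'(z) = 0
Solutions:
 h(z) = C1 - 36*exp(7*z/9)/49


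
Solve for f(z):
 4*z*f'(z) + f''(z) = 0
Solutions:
 f(z) = C1 + C2*erf(sqrt(2)*z)


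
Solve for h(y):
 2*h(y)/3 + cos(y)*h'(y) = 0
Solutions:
 h(y) = C1*(sin(y) - 1)^(1/3)/(sin(y) + 1)^(1/3)


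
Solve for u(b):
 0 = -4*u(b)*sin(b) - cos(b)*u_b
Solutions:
 u(b) = C1*cos(b)^4


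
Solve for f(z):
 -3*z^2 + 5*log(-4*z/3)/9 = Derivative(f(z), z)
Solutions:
 f(z) = C1 - z^3 + 5*z*log(-z)/9 + 5*z*(-log(3) - 1 + 2*log(2))/9


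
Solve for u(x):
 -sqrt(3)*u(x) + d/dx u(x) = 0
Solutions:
 u(x) = C1*exp(sqrt(3)*x)


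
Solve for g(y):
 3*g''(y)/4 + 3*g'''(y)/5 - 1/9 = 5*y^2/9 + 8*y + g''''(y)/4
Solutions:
 g(y) = C1 + C2*y + C3*exp(y*(6 - sqrt(111))/5) + C4*exp(y*(6 + sqrt(111))/5) + 5*y^4/81 + 128*y^3/81 - 1406*y^2/405


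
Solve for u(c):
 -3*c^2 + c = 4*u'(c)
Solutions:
 u(c) = C1 - c^3/4 + c^2/8


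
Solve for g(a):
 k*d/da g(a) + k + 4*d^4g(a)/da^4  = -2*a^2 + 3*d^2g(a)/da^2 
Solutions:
 g(a) = C1 + C2*exp(-a*((k + sqrt(k^2 - 1))^(1/3) + (k + sqrt(k^2 - 1))^(-1/3))/2) + C3*exp(a*((k + sqrt(k^2 - 1))^(1/3)/4 - sqrt(3)*I*(k + sqrt(k^2 - 1))^(1/3)/4 - 1/((-1 + sqrt(3)*I)*(k + sqrt(k^2 - 1))^(1/3)))) + C4*exp(a*((k + sqrt(k^2 - 1))^(1/3)/4 + sqrt(3)*I*(k + sqrt(k^2 - 1))^(1/3)/4 + 1/((1 + sqrt(3)*I)*(k + sqrt(k^2 - 1))^(1/3)))) - 2*a^3/(3*k) - 6*a^2/k^2 - a - 36*a/k^3


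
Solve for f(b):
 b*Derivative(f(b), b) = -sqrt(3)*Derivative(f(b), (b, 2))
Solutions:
 f(b) = C1 + C2*erf(sqrt(2)*3^(3/4)*b/6)


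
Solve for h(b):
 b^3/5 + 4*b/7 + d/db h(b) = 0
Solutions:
 h(b) = C1 - b^4/20 - 2*b^2/7


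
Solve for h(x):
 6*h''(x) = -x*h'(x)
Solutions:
 h(x) = C1 + C2*erf(sqrt(3)*x/6)


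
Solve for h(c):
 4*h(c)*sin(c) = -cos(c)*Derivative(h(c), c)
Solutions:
 h(c) = C1*cos(c)^4


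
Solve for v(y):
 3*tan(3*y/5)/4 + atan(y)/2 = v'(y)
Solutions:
 v(y) = C1 + y*atan(y)/2 - log(y^2 + 1)/4 - 5*log(cos(3*y/5))/4


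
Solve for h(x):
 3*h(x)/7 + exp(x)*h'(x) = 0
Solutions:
 h(x) = C1*exp(3*exp(-x)/7)


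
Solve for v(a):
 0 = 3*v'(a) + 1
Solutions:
 v(a) = C1 - a/3


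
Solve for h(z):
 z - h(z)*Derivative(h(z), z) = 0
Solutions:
 h(z) = -sqrt(C1 + z^2)
 h(z) = sqrt(C1 + z^2)


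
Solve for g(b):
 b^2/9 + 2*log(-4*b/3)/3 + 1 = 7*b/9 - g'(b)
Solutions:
 g(b) = C1 - b^3/27 + 7*b^2/18 - 2*b*log(-b)/3 + b*(-2*log(2) - 1/3 + 2*log(6)/3)


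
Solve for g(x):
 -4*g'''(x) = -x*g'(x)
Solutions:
 g(x) = C1 + Integral(C2*airyai(2^(1/3)*x/2) + C3*airybi(2^(1/3)*x/2), x)


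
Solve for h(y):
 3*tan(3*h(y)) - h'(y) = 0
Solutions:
 h(y) = -asin(C1*exp(9*y))/3 + pi/3
 h(y) = asin(C1*exp(9*y))/3


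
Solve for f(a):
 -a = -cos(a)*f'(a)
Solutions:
 f(a) = C1 + Integral(a/cos(a), a)


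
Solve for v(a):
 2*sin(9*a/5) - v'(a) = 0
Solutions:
 v(a) = C1 - 10*cos(9*a/5)/9


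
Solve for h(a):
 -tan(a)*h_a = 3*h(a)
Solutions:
 h(a) = C1/sin(a)^3


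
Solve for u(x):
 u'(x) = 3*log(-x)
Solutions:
 u(x) = C1 + 3*x*log(-x) - 3*x


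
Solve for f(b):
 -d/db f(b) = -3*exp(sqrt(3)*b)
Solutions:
 f(b) = C1 + sqrt(3)*exp(sqrt(3)*b)


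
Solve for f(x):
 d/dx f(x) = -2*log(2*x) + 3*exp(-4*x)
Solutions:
 f(x) = C1 - 2*x*log(x) + 2*x*(1 - log(2)) - 3*exp(-4*x)/4


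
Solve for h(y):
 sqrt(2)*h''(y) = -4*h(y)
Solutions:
 h(y) = C1*sin(2^(3/4)*y) + C2*cos(2^(3/4)*y)


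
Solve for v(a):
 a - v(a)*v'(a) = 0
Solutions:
 v(a) = -sqrt(C1 + a^2)
 v(a) = sqrt(C1 + a^2)


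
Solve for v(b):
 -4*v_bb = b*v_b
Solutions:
 v(b) = C1 + C2*erf(sqrt(2)*b/4)


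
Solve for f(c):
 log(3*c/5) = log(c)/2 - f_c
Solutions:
 f(c) = C1 - c*log(c)/2 + c/2 + c*log(5/3)


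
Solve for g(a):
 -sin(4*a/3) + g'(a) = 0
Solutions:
 g(a) = C1 - 3*cos(4*a/3)/4


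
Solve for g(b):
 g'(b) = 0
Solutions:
 g(b) = C1


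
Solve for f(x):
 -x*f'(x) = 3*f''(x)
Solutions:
 f(x) = C1 + C2*erf(sqrt(6)*x/6)


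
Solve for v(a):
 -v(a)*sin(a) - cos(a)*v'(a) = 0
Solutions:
 v(a) = C1*cos(a)


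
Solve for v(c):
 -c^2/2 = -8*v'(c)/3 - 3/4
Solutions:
 v(c) = C1 + c^3/16 - 9*c/32


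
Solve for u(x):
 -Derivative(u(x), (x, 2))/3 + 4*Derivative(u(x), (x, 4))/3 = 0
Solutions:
 u(x) = C1 + C2*x + C3*exp(-x/2) + C4*exp(x/2)


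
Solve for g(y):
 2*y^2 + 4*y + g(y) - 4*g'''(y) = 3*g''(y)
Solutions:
 g(y) = C1*exp(-y*((4*sqrt(3) + 7)^(-1/3) + 2 + (4*sqrt(3) + 7)^(1/3))/8)*sin(sqrt(3)*y*(-(4*sqrt(3) + 7)^(1/3) + (4*sqrt(3) + 7)^(-1/3))/8) + C2*exp(-y*((4*sqrt(3) + 7)^(-1/3) + 2 + (4*sqrt(3) + 7)^(1/3))/8)*cos(sqrt(3)*y*(-(4*sqrt(3) + 7)^(1/3) + (4*sqrt(3) + 7)^(-1/3))/8) + C3*exp(y*(-1 + (4*sqrt(3) + 7)^(-1/3) + (4*sqrt(3) + 7)^(1/3))/4) - 2*y^2 - 4*y - 12


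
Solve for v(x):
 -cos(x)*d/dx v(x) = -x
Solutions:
 v(x) = C1 + Integral(x/cos(x), x)


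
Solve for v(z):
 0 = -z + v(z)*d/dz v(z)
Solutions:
 v(z) = -sqrt(C1 + z^2)
 v(z) = sqrt(C1 + z^2)


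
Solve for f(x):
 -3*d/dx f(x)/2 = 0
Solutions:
 f(x) = C1


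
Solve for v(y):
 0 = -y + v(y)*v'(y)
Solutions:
 v(y) = -sqrt(C1 + y^2)
 v(y) = sqrt(C1 + y^2)


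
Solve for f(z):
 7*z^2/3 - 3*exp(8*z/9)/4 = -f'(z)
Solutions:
 f(z) = C1 - 7*z^3/9 + 27*exp(8*z/9)/32


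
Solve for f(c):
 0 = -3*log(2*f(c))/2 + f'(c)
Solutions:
 -2*Integral(1/(log(_y) + log(2)), (_y, f(c)))/3 = C1 - c


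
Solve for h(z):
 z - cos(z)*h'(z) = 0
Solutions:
 h(z) = C1 + Integral(z/cos(z), z)


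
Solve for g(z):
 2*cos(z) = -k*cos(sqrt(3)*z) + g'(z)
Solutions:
 g(z) = C1 + sqrt(3)*k*sin(sqrt(3)*z)/3 + 2*sin(z)


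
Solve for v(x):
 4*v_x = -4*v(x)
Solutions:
 v(x) = C1*exp(-x)


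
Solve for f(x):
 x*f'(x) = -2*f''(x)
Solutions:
 f(x) = C1 + C2*erf(x/2)


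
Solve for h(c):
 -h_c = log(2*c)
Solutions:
 h(c) = C1 - c*log(c) - c*log(2) + c


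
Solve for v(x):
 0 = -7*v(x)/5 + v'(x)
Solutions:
 v(x) = C1*exp(7*x/5)


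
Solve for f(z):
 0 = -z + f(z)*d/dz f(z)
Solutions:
 f(z) = -sqrt(C1 + z^2)
 f(z) = sqrt(C1 + z^2)


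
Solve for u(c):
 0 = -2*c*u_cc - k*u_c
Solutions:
 u(c) = C1 + c^(1 - re(k)/2)*(C2*sin(log(c)*Abs(im(k))/2) + C3*cos(log(c)*im(k)/2))


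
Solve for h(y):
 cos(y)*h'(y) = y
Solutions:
 h(y) = C1 + Integral(y/cos(y), y)


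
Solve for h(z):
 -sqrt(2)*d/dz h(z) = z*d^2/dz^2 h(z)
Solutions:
 h(z) = C1 + C2*z^(1 - sqrt(2))


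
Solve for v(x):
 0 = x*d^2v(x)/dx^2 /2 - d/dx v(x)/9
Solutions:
 v(x) = C1 + C2*x^(11/9)


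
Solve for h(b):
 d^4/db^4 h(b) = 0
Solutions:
 h(b) = C1 + C2*b + C3*b^2 + C4*b^3


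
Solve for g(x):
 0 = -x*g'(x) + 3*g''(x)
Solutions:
 g(x) = C1 + C2*erfi(sqrt(6)*x/6)


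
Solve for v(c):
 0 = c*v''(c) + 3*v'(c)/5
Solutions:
 v(c) = C1 + C2*c^(2/5)


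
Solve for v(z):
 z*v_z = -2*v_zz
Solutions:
 v(z) = C1 + C2*erf(z/2)


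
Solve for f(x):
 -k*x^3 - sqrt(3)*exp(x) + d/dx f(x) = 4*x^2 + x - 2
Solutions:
 f(x) = C1 + k*x^4/4 + 4*x^3/3 + x^2/2 - 2*x + sqrt(3)*exp(x)


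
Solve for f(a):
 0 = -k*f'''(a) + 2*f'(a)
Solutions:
 f(a) = C1 + C2*exp(-sqrt(2)*a*sqrt(1/k)) + C3*exp(sqrt(2)*a*sqrt(1/k))


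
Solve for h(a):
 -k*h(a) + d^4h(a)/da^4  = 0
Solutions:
 h(a) = C1*exp(-a*k^(1/4)) + C2*exp(a*k^(1/4)) + C3*exp(-I*a*k^(1/4)) + C4*exp(I*a*k^(1/4))


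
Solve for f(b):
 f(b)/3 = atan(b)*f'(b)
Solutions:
 f(b) = C1*exp(Integral(1/atan(b), b)/3)


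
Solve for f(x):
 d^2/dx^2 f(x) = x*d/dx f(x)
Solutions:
 f(x) = C1 + C2*erfi(sqrt(2)*x/2)


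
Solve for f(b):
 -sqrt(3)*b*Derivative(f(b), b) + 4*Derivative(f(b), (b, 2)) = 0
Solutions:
 f(b) = C1 + C2*erfi(sqrt(2)*3^(1/4)*b/4)


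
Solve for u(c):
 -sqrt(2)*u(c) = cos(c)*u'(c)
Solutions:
 u(c) = C1*(sin(c) - 1)^(sqrt(2)/2)/(sin(c) + 1)^(sqrt(2)/2)


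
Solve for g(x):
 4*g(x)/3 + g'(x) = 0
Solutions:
 g(x) = C1*exp(-4*x/3)


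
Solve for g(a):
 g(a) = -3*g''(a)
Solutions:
 g(a) = C1*sin(sqrt(3)*a/3) + C2*cos(sqrt(3)*a/3)


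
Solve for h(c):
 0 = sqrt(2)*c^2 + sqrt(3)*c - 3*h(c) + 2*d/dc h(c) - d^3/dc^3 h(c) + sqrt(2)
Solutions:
 h(c) = C1*exp(6^(1/3)*c*(4*3^(1/3)/(sqrt(633) + 27)^(1/3) + 2^(1/3)*(sqrt(633) + 27)^(1/3))/12)*sin(2^(1/3)*3^(1/6)*c*(-2^(1/3)*3^(2/3)*(sqrt(633) + 27)^(1/3)/12 + (sqrt(633) + 27)^(-1/3))) + C2*exp(6^(1/3)*c*(4*3^(1/3)/(sqrt(633) + 27)^(1/3) + 2^(1/3)*(sqrt(633) + 27)^(1/3))/12)*cos(2^(1/3)*3^(1/6)*c*(-2^(1/3)*3^(2/3)*(sqrt(633) + 27)^(1/3)/12 + (sqrt(633) + 27)^(-1/3))) + C3*exp(-6^(1/3)*c*(4*3^(1/3)/(sqrt(633) + 27)^(1/3) + 2^(1/3)*(sqrt(633) + 27)^(1/3))/6) + sqrt(2)*c^2/3 + sqrt(3)*c/3 + 4*sqrt(2)*c/9 + 2*sqrt(3)/9 + 17*sqrt(2)/27


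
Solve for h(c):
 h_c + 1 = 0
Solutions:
 h(c) = C1 - c


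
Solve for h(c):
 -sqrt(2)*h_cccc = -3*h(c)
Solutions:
 h(c) = C1*exp(-2^(7/8)*3^(1/4)*c/2) + C2*exp(2^(7/8)*3^(1/4)*c/2) + C3*sin(2^(7/8)*3^(1/4)*c/2) + C4*cos(2^(7/8)*3^(1/4)*c/2)


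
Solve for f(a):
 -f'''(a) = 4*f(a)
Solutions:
 f(a) = C3*exp(-2^(2/3)*a) + (C1*sin(2^(2/3)*sqrt(3)*a/2) + C2*cos(2^(2/3)*sqrt(3)*a/2))*exp(2^(2/3)*a/2)


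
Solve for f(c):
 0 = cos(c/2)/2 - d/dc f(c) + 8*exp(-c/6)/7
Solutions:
 f(c) = C1 + sin(c/2) - 48*exp(-c/6)/7


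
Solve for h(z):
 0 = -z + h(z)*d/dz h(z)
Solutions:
 h(z) = -sqrt(C1 + z^2)
 h(z) = sqrt(C1 + z^2)


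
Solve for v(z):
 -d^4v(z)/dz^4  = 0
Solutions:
 v(z) = C1 + C2*z + C3*z^2 + C4*z^3


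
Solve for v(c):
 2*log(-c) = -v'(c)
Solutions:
 v(c) = C1 - 2*c*log(-c) + 2*c


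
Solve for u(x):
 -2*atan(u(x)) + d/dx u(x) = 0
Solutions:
 Integral(1/atan(_y), (_y, u(x))) = C1 + 2*x


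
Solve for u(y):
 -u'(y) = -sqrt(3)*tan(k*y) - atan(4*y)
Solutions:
 u(y) = C1 + y*atan(4*y) + sqrt(3)*Piecewise((-log(cos(k*y))/k, Ne(k, 0)), (0, True)) - log(16*y^2 + 1)/8


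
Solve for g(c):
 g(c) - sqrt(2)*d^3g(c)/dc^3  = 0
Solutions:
 g(c) = C3*exp(2^(5/6)*c/2) + (C1*sin(2^(5/6)*sqrt(3)*c/4) + C2*cos(2^(5/6)*sqrt(3)*c/4))*exp(-2^(5/6)*c/4)


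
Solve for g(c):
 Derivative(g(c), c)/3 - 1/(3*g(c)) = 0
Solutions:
 g(c) = -sqrt(C1 + 2*c)
 g(c) = sqrt(C1 + 2*c)


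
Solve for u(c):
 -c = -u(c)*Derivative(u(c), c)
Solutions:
 u(c) = -sqrt(C1 + c^2)
 u(c) = sqrt(C1 + c^2)


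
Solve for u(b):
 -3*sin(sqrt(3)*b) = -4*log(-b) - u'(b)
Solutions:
 u(b) = C1 - 4*b*log(-b) + 4*b - sqrt(3)*cos(sqrt(3)*b)


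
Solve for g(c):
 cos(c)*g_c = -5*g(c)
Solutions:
 g(c) = C1*sqrt(sin(c) - 1)*(sin(c)^2 - 2*sin(c) + 1)/(sqrt(sin(c) + 1)*(sin(c)^2 + 2*sin(c) + 1))


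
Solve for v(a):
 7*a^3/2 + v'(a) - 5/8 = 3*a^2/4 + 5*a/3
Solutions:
 v(a) = C1 - 7*a^4/8 + a^3/4 + 5*a^2/6 + 5*a/8


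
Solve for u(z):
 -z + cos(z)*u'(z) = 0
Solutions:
 u(z) = C1 + Integral(z/cos(z), z)


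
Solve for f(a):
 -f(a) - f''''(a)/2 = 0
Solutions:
 f(a) = (C1*sin(2^(3/4)*a/2) + C2*cos(2^(3/4)*a/2))*exp(-2^(3/4)*a/2) + (C3*sin(2^(3/4)*a/2) + C4*cos(2^(3/4)*a/2))*exp(2^(3/4)*a/2)


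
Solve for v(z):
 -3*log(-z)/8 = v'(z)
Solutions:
 v(z) = C1 - 3*z*log(-z)/8 + 3*z/8


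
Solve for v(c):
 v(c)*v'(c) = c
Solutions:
 v(c) = -sqrt(C1 + c^2)
 v(c) = sqrt(C1 + c^2)


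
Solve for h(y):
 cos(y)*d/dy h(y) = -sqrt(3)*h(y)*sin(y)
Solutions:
 h(y) = C1*cos(y)^(sqrt(3))


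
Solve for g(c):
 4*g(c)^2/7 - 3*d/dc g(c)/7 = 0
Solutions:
 g(c) = -3/(C1 + 4*c)


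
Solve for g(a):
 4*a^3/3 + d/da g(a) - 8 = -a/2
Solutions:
 g(a) = C1 - a^4/3 - a^2/4 + 8*a


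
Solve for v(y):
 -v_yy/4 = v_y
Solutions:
 v(y) = C1 + C2*exp(-4*y)


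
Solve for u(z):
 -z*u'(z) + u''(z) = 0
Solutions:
 u(z) = C1 + C2*erfi(sqrt(2)*z/2)


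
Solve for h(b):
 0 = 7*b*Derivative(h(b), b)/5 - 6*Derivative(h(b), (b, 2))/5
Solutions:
 h(b) = C1 + C2*erfi(sqrt(21)*b/6)


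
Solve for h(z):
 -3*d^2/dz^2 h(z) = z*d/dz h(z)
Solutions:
 h(z) = C1 + C2*erf(sqrt(6)*z/6)


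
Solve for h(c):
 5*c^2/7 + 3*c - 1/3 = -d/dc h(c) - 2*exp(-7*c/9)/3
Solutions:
 h(c) = C1 - 5*c^3/21 - 3*c^2/2 + c/3 + 6*exp(-7*c/9)/7


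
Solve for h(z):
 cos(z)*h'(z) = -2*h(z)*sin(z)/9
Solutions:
 h(z) = C1*cos(z)^(2/9)


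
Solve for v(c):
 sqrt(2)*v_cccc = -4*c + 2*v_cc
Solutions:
 v(c) = C1 + C2*c + C3*exp(-2^(1/4)*c) + C4*exp(2^(1/4)*c) + c^3/3


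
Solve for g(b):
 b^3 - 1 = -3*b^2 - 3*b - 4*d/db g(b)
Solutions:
 g(b) = C1 - b^4/16 - b^3/4 - 3*b^2/8 + b/4


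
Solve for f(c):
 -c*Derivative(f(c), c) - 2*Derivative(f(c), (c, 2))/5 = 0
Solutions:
 f(c) = C1 + C2*erf(sqrt(5)*c/2)


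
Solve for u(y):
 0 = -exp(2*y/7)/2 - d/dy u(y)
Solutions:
 u(y) = C1 - 7*exp(2*y/7)/4


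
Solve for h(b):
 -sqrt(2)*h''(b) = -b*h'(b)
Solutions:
 h(b) = C1 + C2*erfi(2^(1/4)*b/2)


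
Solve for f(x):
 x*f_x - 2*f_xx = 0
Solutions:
 f(x) = C1 + C2*erfi(x/2)


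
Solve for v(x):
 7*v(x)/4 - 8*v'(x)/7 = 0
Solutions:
 v(x) = C1*exp(49*x/32)


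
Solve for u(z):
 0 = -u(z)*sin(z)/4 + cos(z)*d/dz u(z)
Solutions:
 u(z) = C1/cos(z)^(1/4)


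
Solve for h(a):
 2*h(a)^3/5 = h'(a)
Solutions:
 h(a) = -sqrt(10)*sqrt(-1/(C1 + 2*a))/2
 h(a) = sqrt(10)*sqrt(-1/(C1 + 2*a))/2


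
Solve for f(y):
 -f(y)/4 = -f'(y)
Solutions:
 f(y) = C1*exp(y/4)


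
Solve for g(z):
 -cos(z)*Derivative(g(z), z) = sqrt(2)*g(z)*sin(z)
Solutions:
 g(z) = C1*cos(z)^(sqrt(2))


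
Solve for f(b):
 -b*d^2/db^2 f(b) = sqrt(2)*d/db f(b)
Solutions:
 f(b) = C1 + C2*b^(1 - sqrt(2))


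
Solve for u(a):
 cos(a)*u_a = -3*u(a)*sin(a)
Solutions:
 u(a) = C1*cos(a)^3


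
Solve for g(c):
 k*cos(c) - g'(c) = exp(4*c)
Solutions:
 g(c) = C1 + k*sin(c) - exp(4*c)/4


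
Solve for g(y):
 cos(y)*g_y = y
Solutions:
 g(y) = C1 + Integral(y/cos(y), y)


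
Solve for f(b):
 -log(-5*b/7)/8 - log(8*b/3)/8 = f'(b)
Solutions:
 f(b) = C1 - b*log(b)/4 + b*(-log(10) + 1/4 + log(52500000)/8 - I*pi/8)


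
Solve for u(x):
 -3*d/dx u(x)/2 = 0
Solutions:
 u(x) = C1


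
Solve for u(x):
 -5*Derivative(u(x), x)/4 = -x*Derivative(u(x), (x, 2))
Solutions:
 u(x) = C1 + C2*x^(9/4)


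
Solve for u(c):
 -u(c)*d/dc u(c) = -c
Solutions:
 u(c) = -sqrt(C1 + c^2)
 u(c) = sqrt(C1 + c^2)


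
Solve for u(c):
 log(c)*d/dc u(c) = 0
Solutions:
 u(c) = C1


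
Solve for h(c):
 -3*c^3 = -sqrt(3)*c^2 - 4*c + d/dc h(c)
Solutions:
 h(c) = C1 - 3*c^4/4 + sqrt(3)*c^3/3 + 2*c^2


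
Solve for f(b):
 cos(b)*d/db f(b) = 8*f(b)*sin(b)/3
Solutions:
 f(b) = C1/cos(b)^(8/3)


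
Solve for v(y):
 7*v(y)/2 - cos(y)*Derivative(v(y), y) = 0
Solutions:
 v(y) = C1*(sin(y) + 1)^(7/4)/(sin(y) - 1)^(7/4)


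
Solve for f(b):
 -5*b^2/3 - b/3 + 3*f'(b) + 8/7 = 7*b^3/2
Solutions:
 f(b) = C1 + 7*b^4/24 + 5*b^3/27 + b^2/18 - 8*b/21


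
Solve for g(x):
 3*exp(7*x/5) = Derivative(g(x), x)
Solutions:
 g(x) = C1 + 15*exp(7*x/5)/7


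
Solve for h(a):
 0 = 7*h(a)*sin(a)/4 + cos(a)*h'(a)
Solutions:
 h(a) = C1*cos(a)^(7/4)


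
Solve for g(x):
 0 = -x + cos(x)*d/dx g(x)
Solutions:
 g(x) = C1 + Integral(x/cos(x), x)


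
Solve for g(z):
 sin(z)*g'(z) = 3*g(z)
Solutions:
 g(z) = C1*(cos(z) - 1)^(3/2)/(cos(z) + 1)^(3/2)


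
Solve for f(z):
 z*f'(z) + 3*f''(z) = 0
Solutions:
 f(z) = C1 + C2*erf(sqrt(6)*z/6)


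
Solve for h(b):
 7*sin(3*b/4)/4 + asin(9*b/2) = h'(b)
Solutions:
 h(b) = C1 + b*asin(9*b/2) + sqrt(4 - 81*b^2)/9 - 7*cos(3*b/4)/3


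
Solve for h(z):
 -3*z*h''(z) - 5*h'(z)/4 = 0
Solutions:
 h(z) = C1 + C2*z^(7/12)


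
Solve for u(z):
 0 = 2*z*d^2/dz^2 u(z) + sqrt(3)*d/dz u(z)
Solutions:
 u(z) = C1 + C2*z^(1 - sqrt(3)/2)


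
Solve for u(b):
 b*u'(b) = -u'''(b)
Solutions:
 u(b) = C1 + Integral(C2*airyai(-b) + C3*airybi(-b), b)


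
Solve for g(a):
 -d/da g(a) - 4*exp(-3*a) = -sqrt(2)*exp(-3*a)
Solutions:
 g(a) = C1 - sqrt(2)*exp(-3*a)/3 + 4*exp(-3*a)/3


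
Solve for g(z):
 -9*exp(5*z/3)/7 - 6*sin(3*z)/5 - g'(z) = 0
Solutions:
 g(z) = C1 - 27*exp(5*z/3)/35 + 2*cos(3*z)/5


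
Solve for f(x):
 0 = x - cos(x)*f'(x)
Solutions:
 f(x) = C1 + Integral(x/cos(x), x)


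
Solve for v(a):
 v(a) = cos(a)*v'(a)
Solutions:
 v(a) = C1*sqrt(sin(a) + 1)/sqrt(sin(a) - 1)


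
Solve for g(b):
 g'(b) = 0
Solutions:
 g(b) = C1


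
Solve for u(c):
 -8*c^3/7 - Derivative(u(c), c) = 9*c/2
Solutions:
 u(c) = C1 - 2*c^4/7 - 9*c^2/4


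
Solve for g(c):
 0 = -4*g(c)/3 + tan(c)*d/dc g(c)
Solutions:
 g(c) = C1*sin(c)^(4/3)


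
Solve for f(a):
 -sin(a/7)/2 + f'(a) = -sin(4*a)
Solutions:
 f(a) = C1 - 7*cos(a/7)/2 + cos(4*a)/4


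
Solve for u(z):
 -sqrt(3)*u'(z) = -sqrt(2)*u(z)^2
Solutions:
 u(z) = -3/(C1 + sqrt(6)*z)


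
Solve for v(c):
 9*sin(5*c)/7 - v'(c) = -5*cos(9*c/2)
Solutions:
 v(c) = C1 + 10*sin(9*c/2)/9 - 9*cos(5*c)/35


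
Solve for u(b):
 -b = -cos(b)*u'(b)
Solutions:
 u(b) = C1 + Integral(b/cos(b), b)


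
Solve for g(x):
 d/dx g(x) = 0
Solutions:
 g(x) = C1


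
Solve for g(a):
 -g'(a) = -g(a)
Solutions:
 g(a) = C1*exp(a)


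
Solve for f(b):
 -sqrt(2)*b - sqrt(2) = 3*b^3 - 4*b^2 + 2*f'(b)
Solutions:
 f(b) = C1 - 3*b^4/8 + 2*b^3/3 - sqrt(2)*b^2/4 - sqrt(2)*b/2


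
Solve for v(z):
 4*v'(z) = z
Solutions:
 v(z) = C1 + z^2/8


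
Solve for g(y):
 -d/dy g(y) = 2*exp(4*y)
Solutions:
 g(y) = C1 - exp(4*y)/2


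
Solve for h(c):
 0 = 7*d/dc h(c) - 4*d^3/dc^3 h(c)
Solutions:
 h(c) = C1 + C2*exp(-sqrt(7)*c/2) + C3*exp(sqrt(7)*c/2)


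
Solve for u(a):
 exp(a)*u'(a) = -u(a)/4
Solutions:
 u(a) = C1*exp(exp(-a)/4)


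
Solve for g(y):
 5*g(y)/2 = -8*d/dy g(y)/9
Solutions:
 g(y) = C1*exp(-45*y/16)


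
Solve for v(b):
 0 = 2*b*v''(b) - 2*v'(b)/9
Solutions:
 v(b) = C1 + C2*b^(10/9)


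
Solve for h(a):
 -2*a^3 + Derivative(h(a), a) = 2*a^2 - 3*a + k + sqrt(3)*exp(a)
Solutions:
 h(a) = C1 + a^4/2 + 2*a^3/3 - 3*a^2/2 + a*k + sqrt(3)*exp(a)


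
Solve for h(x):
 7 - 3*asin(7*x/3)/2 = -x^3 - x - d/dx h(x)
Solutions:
 h(x) = C1 - x^4/4 - x^2/2 + 3*x*asin(7*x/3)/2 - 7*x + 3*sqrt(9 - 49*x^2)/14


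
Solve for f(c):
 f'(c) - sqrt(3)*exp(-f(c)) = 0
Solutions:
 f(c) = log(C1 + sqrt(3)*c)


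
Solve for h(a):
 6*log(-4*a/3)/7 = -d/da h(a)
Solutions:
 h(a) = C1 - 6*a*log(-a)/7 + 6*a*(-2*log(2) + 1 + log(3))/7


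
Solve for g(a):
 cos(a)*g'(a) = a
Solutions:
 g(a) = C1 + Integral(a/cos(a), a)


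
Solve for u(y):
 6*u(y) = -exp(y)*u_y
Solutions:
 u(y) = C1*exp(6*exp(-y))


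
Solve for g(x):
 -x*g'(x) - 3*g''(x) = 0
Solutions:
 g(x) = C1 + C2*erf(sqrt(6)*x/6)


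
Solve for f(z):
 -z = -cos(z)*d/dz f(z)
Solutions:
 f(z) = C1 + Integral(z/cos(z), z)


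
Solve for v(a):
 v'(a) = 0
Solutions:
 v(a) = C1


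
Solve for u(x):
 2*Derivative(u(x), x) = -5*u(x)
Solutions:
 u(x) = C1*exp(-5*x/2)


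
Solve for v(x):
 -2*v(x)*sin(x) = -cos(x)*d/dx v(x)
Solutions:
 v(x) = C1/cos(x)^2


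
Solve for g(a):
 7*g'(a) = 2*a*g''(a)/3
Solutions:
 g(a) = C1 + C2*a^(23/2)


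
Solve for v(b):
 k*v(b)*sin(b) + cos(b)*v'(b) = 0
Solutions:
 v(b) = C1*exp(k*log(cos(b)))


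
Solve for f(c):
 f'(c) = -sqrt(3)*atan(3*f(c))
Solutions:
 Integral(1/atan(3*_y), (_y, f(c))) = C1 - sqrt(3)*c


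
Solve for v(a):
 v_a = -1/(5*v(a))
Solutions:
 v(a) = -sqrt(C1 - 10*a)/5
 v(a) = sqrt(C1 - 10*a)/5


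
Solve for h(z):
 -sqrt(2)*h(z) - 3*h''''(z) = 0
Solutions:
 h(z) = (C1*sin(2^(5/8)*3^(3/4)*z/6) + C2*cos(2^(5/8)*3^(3/4)*z/6))*exp(-2^(5/8)*3^(3/4)*z/6) + (C3*sin(2^(5/8)*3^(3/4)*z/6) + C4*cos(2^(5/8)*3^(3/4)*z/6))*exp(2^(5/8)*3^(3/4)*z/6)


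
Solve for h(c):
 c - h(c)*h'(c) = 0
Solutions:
 h(c) = -sqrt(C1 + c^2)
 h(c) = sqrt(C1 + c^2)


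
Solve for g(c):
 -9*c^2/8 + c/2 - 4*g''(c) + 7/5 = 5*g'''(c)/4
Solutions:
 g(c) = C1 + C2*c + C3*exp(-16*c/5) - 3*c^4/128 + 77*c^3/1536 + 5243*c^2/40960


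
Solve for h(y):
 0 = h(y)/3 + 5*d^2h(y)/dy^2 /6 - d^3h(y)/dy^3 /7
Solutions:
 h(y) = C1*exp(y*(-7^(1/3)*(18*sqrt(39666) + 7097)^(1/3) - 175*7^(2/3)/(18*sqrt(39666) + 7097)^(1/3) + 70)/36)*sin(sqrt(3)*7^(1/3)*y*(-(18*sqrt(39666) + 7097)^(1/3) + 175*7^(1/3)/(18*sqrt(39666) + 7097)^(1/3))/36) + C2*exp(y*(-7^(1/3)*(18*sqrt(39666) + 7097)^(1/3) - 175*7^(2/3)/(18*sqrt(39666) + 7097)^(1/3) + 70)/36)*cos(sqrt(3)*7^(1/3)*y*(-(18*sqrt(39666) + 7097)^(1/3) + 175*7^(1/3)/(18*sqrt(39666) + 7097)^(1/3))/36) + C3*exp(y*(175*7^(2/3)/(18*sqrt(39666) + 7097)^(1/3) + 35 + 7^(1/3)*(18*sqrt(39666) + 7097)^(1/3))/18)


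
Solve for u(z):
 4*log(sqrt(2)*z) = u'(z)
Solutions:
 u(z) = C1 + 4*z*log(z) - 4*z + z*log(4)


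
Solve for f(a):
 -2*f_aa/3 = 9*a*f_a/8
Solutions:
 f(a) = C1 + C2*erf(3*sqrt(6)*a/8)


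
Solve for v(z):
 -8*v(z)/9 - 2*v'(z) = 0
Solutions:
 v(z) = C1*exp(-4*z/9)


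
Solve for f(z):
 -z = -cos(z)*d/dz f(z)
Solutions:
 f(z) = C1 + Integral(z/cos(z), z)


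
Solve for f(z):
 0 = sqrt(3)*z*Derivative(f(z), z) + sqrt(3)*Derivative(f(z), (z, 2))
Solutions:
 f(z) = C1 + C2*erf(sqrt(2)*z/2)


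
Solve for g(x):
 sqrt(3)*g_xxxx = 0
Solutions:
 g(x) = C1 + C2*x + C3*x^2 + C4*x^3


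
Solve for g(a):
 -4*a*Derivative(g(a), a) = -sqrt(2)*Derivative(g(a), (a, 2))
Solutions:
 g(a) = C1 + C2*erfi(2^(1/4)*a)


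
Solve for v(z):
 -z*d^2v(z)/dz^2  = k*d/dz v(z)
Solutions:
 v(z) = C1 + z^(1 - re(k))*(C2*sin(log(z)*Abs(im(k))) + C3*cos(log(z)*im(k)))


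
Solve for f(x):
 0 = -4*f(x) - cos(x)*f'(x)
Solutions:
 f(x) = C1*(sin(x)^2 - 2*sin(x) + 1)/(sin(x)^2 + 2*sin(x) + 1)


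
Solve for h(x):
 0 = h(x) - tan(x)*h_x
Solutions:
 h(x) = C1*sin(x)


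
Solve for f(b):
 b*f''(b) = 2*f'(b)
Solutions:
 f(b) = C1 + C2*b^3


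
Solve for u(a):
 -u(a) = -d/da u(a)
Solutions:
 u(a) = C1*exp(a)


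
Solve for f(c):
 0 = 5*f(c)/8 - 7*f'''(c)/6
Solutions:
 f(c) = C3*exp(1470^(1/3)*c/14) + (C1*sin(3^(5/6)*490^(1/3)*c/28) + C2*cos(3^(5/6)*490^(1/3)*c/28))*exp(-1470^(1/3)*c/28)


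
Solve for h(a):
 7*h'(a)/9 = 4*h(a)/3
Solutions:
 h(a) = C1*exp(12*a/7)


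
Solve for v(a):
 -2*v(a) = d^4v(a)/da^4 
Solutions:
 v(a) = (C1*sin(2^(3/4)*a/2) + C2*cos(2^(3/4)*a/2))*exp(-2^(3/4)*a/2) + (C3*sin(2^(3/4)*a/2) + C4*cos(2^(3/4)*a/2))*exp(2^(3/4)*a/2)


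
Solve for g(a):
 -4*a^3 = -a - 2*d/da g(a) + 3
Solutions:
 g(a) = C1 + a^4/2 - a^2/4 + 3*a/2


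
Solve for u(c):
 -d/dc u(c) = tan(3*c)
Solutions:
 u(c) = C1 + log(cos(3*c))/3


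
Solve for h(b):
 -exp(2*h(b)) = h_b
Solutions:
 h(b) = log(-sqrt(-1/(C1 - b))) - log(2)/2
 h(b) = log(-1/(C1 - b))/2 - log(2)/2


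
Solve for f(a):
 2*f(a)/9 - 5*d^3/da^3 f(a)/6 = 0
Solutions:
 f(a) = C3*exp(30^(2/3)*a/15) + (C1*sin(10^(2/3)*3^(1/6)*a/10) + C2*cos(10^(2/3)*3^(1/6)*a/10))*exp(-30^(2/3)*a/30)


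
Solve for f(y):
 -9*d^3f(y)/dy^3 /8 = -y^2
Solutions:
 f(y) = C1 + C2*y + C3*y^2 + 2*y^5/135


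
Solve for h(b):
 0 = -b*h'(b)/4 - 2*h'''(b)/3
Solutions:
 h(b) = C1 + Integral(C2*airyai(-3^(1/3)*b/2) + C3*airybi(-3^(1/3)*b/2), b)


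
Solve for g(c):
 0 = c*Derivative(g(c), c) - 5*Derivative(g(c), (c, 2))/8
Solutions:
 g(c) = C1 + C2*erfi(2*sqrt(5)*c/5)


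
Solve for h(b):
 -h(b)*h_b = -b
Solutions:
 h(b) = -sqrt(C1 + b^2)
 h(b) = sqrt(C1 + b^2)


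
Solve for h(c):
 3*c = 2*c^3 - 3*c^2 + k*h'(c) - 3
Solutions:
 h(c) = C1 - c^4/(2*k) + c^3/k + 3*c^2/(2*k) + 3*c/k


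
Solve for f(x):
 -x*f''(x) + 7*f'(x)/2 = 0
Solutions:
 f(x) = C1 + C2*x^(9/2)


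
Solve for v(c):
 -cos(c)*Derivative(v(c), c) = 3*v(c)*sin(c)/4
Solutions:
 v(c) = C1*cos(c)^(3/4)


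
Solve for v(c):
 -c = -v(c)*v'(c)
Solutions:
 v(c) = -sqrt(C1 + c^2)
 v(c) = sqrt(C1 + c^2)


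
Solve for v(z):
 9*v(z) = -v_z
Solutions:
 v(z) = C1*exp(-9*z)


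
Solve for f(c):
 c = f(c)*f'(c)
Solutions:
 f(c) = -sqrt(C1 + c^2)
 f(c) = sqrt(C1 + c^2)


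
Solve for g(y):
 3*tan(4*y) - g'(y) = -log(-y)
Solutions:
 g(y) = C1 + y*log(-y) - y - 3*log(cos(4*y))/4


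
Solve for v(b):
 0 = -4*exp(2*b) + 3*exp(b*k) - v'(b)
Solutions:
 v(b) = C1 - 2*exp(2*b) + 3*exp(b*k)/k


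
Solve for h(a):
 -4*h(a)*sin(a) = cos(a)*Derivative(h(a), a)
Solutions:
 h(a) = C1*cos(a)^4


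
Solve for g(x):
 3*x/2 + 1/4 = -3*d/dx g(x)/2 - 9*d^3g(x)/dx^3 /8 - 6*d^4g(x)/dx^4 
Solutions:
 g(x) = C1 + C2*exp(x*(-2 + (32*sqrt(257) + 513)^(-1/3) + (32*sqrt(257) + 513)^(1/3))/32)*sin(sqrt(3)*x*(-(32*sqrt(257) + 513)^(1/3) + (32*sqrt(257) + 513)^(-1/3))/32) + C3*exp(x*(-2 + (32*sqrt(257) + 513)^(-1/3) + (32*sqrt(257) + 513)^(1/3))/32)*cos(sqrt(3)*x*(-(32*sqrt(257) + 513)^(1/3) + (32*sqrt(257) + 513)^(-1/3))/32) + C4*exp(-x*((32*sqrt(257) + 513)^(-1/3) + 1 + (32*sqrt(257) + 513)^(1/3))/16) - x^2/2 - x/6


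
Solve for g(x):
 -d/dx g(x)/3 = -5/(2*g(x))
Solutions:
 g(x) = -sqrt(C1 + 15*x)
 g(x) = sqrt(C1 + 15*x)


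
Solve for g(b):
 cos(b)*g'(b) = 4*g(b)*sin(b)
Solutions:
 g(b) = C1/cos(b)^4


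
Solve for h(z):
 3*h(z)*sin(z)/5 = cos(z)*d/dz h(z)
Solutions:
 h(z) = C1/cos(z)^(3/5)


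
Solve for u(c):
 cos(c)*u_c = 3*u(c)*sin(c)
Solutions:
 u(c) = C1/cos(c)^3


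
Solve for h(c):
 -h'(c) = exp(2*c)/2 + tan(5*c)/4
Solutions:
 h(c) = C1 - exp(2*c)/4 + log(cos(5*c))/20


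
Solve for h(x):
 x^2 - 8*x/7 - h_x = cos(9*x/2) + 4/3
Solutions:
 h(x) = C1 + x^3/3 - 4*x^2/7 - 4*x/3 - 2*sin(9*x/2)/9


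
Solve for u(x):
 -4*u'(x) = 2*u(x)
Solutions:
 u(x) = C1*exp(-x/2)


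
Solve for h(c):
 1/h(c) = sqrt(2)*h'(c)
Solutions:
 h(c) = -sqrt(C1 + sqrt(2)*c)
 h(c) = sqrt(C1 + sqrt(2)*c)


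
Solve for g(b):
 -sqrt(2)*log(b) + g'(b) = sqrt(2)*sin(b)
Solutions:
 g(b) = C1 + sqrt(2)*b*(log(b) - 1) - sqrt(2)*cos(b)


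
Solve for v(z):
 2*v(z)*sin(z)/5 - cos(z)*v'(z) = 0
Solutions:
 v(z) = C1/cos(z)^(2/5)


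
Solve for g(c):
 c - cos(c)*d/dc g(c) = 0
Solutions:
 g(c) = C1 + Integral(c/cos(c), c)


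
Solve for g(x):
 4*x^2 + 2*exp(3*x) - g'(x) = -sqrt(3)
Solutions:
 g(x) = C1 + 4*x^3/3 + sqrt(3)*x + 2*exp(3*x)/3


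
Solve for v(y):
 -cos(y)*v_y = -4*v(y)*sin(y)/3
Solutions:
 v(y) = C1/cos(y)^(4/3)


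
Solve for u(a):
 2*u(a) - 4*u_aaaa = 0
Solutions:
 u(a) = C1*exp(-2^(3/4)*a/2) + C2*exp(2^(3/4)*a/2) + C3*sin(2^(3/4)*a/2) + C4*cos(2^(3/4)*a/2)


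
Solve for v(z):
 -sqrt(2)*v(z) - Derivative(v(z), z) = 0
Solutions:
 v(z) = C1*exp(-sqrt(2)*z)


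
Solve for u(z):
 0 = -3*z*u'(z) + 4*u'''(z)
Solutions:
 u(z) = C1 + Integral(C2*airyai(6^(1/3)*z/2) + C3*airybi(6^(1/3)*z/2), z)


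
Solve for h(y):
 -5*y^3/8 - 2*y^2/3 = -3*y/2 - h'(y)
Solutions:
 h(y) = C1 + 5*y^4/32 + 2*y^3/9 - 3*y^2/4


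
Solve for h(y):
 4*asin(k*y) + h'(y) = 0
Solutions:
 h(y) = C1 - 4*Piecewise((y*asin(k*y) + sqrt(-k^2*y^2 + 1)/k, Ne(k, 0)), (0, True))


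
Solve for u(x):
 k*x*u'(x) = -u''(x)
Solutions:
 u(x) = Piecewise((-sqrt(2)*sqrt(pi)*C1*erf(sqrt(2)*sqrt(k)*x/2)/(2*sqrt(k)) - C2, (k > 0) | (k < 0)), (-C1*x - C2, True))


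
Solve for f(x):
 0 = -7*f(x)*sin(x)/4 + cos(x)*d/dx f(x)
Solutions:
 f(x) = C1/cos(x)^(7/4)


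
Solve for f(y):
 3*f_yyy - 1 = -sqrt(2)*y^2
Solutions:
 f(y) = C1 + C2*y + C3*y^2 - sqrt(2)*y^5/180 + y^3/18


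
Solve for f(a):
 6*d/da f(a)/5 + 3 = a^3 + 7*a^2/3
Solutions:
 f(a) = C1 + 5*a^4/24 + 35*a^3/54 - 5*a/2


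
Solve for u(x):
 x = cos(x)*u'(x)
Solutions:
 u(x) = C1 + Integral(x/cos(x), x)


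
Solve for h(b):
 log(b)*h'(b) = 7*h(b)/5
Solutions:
 h(b) = C1*exp(7*li(b)/5)


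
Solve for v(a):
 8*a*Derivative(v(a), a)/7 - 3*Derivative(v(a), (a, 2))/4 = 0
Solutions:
 v(a) = C1 + C2*erfi(4*sqrt(21)*a/21)


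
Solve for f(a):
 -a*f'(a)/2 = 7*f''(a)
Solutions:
 f(a) = C1 + C2*erf(sqrt(7)*a/14)


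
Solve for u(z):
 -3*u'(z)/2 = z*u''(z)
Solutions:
 u(z) = C1 + C2/sqrt(z)


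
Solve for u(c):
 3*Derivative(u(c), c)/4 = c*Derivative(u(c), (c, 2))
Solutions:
 u(c) = C1 + C2*c^(7/4)


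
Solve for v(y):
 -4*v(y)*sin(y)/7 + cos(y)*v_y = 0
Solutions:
 v(y) = C1/cos(y)^(4/7)


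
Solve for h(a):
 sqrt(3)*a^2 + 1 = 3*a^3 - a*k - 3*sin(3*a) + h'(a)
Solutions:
 h(a) = C1 - 3*a^4/4 + sqrt(3)*a^3/3 + a^2*k/2 + a - cos(3*a)


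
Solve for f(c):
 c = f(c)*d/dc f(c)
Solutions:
 f(c) = -sqrt(C1 + c^2)
 f(c) = sqrt(C1 + c^2)


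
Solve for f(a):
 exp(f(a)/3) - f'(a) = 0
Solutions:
 f(a) = 3*log(-1/(C1 + a)) + 3*log(3)


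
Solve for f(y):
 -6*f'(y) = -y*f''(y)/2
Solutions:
 f(y) = C1 + C2*y^13


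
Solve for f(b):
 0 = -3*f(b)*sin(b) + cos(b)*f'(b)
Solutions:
 f(b) = C1/cos(b)^3


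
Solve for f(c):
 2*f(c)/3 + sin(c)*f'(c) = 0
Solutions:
 f(c) = C1*(cos(c) + 1)^(1/3)/(cos(c) - 1)^(1/3)


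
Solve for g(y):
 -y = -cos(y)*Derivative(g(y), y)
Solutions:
 g(y) = C1 + Integral(y/cos(y), y)


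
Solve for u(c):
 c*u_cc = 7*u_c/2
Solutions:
 u(c) = C1 + C2*c^(9/2)


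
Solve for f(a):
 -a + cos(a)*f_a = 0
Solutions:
 f(a) = C1 + Integral(a/cos(a), a)


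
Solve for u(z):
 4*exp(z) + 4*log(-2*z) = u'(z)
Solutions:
 u(z) = C1 + 4*z*log(-z) + 4*z*(-1 + log(2)) + 4*exp(z)


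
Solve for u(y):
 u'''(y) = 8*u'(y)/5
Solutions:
 u(y) = C1 + C2*exp(-2*sqrt(10)*y/5) + C3*exp(2*sqrt(10)*y/5)


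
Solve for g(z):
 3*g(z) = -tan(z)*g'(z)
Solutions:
 g(z) = C1/sin(z)^3


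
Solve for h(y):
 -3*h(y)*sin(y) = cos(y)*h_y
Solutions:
 h(y) = C1*cos(y)^3


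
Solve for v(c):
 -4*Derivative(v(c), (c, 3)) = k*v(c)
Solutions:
 v(c) = C1*exp(2^(1/3)*c*(-k)^(1/3)/2) + C2*exp(2^(1/3)*c*(-k)^(1/3)*(-1 + sqrt(3)*I)/4) + C3*exp(-2^(1/3)*c*(-k)^(1/3)*(1 + sqrt(3)*I)/4)


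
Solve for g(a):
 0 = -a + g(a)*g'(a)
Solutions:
 g(a) = -sqrt(C1 + a^2)
 g(a) = sqrt(C1 + a^2)


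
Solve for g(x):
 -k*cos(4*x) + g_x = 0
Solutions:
 g(x) = C1 + k*sin(4*x)/4


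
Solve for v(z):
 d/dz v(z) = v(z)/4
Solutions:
 v(z) = C1*exp(z/4)


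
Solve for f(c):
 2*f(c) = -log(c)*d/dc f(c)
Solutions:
 f(c) = C1*exp(-2*li(c))


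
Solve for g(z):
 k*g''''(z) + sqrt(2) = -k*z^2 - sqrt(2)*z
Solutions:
 g(z) = C1 + C2*z + C3*z^2 + C4*z^3 - z^6/360 - sqrt(2)*z^5/(120*k) - sqrt(2)*z^4/(24*k)


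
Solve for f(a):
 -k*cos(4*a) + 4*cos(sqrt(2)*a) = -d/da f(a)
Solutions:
 f(a) = C1 + k*sin(4*a)/4 - 2*sqrt(2)*sin(sqrt(2)*a)


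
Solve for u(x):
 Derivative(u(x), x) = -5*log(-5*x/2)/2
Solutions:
 u(x) = C1 - 5*x*log(-x)/2 + 5*x*(-log(5) + log(2) + 1)/2


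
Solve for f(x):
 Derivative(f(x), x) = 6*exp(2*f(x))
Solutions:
 f(x) = log(-sqrt(-1/(C1 + 6*x))) - log(2)/2
 f(x) = log(-1/(C1 + 6*x))/2 - log(2)/2


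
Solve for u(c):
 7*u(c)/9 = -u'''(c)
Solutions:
 u(c) = C3*exp(-21^(1/3)*c/3) + (C1*sin(3^(5/6)*7^(1/3)*c/6) + C2*cos(3^(5/6)*7^(1/3)*c/6))*exp(21^(1/3)*c/6)


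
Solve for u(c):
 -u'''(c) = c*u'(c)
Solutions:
 u(c) = C1 + Integral(C2*airyai(-c) + C3*airybi(-c), c)
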